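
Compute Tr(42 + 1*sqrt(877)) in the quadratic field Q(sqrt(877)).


Tr(a + b*sqrt(d)) = (a + b*sqrt(d)) + (a - b*sqrt(d)) = 2a
= 2 * (42)
= 84

84


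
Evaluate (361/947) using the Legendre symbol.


p = 947 is prime, so compute (361/947) with the reciprocity algorithm (Jacobi-symbol steps: pull out 2s via (2/n), flip via reciprocity, reduce):
  reciprocity: (361/947) -> +(947/361)
  reduce: (225/361)
  reciprocity: (225/361) -> +(361/225)
  reduce: (136/225)
  pull out 2: (2/225) = +1  (since 225 mod 8 = 1)
  pull out 2: (2/225) = +1  (since 225 mod 8 = 1)
  pull out 2: (2/225) = +1  (since 225 mod 8 = 1)
  reciprocity: (17/225) -> +(225/17)
  reduce: (4/17)
  pull out 2: (2/17) = +1  (since 17 mod 8 = 1)
  pull out 2: (2/17) = +1  (since 17 mod 8 = 1)
  (1/17) = 1
Product of signs = 1
(361/947) = 1

1


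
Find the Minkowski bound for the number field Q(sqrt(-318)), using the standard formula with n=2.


d = -318, d mod 4 = 2, so disc(K) = 4d = -1272; |disc(K)| = 1272
Imaginary quadratic field, so n = 2, s = r2 = 1, r1 = 0
M = (n!/n^n) * (4/pi)^s * sqrt(|disc(K)|) = (2!/2^2) * (4/pi)^1 * sqrt(1272)
= 0.5 * 1.273240 * 35.665109
= 22.7051

22.7051


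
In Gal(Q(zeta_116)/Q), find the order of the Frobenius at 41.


The Frobenius at p in Gal(Q(zeta_n)/Q) = (Z/nZ)* is the class of p, so its order is ord_116(41), the smallest k >= 1 with 41^k = 1 mod 116.
n = 116 = 2^2 * 29, phi(116) = 56; the order divides phi(n).
Divisors of 56: 1, 2, 4, 7, 8, 14, 28, 56
Repeated squaring mod 116: 41^1 = 41, 41^2 = 57, 41^4 = 1, 41^8 = 1, 41^16 = 1, 41^32 = 1
Test divisors in increasing order:
  k=1: 41^1 = 41 mod 116
  k=2: 41^2 = 57 mod 116
  k=4: 41^4 = 1 mod 116  <- first divisor giving 1
Order = 4

4


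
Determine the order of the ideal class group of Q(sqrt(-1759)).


K = Q(sqrt(-1759)). d mod 4 = 1, so D = disc(K) = d = -1759
h(K) equals the number of primitive reduced positive-definite forms (a, b, c) = a*x^2 + b*x*y + c*y^2 with b^2 - 4ac = D,
where reduced means |b| <= a <= c, with b >= 0 whenever |b| = a or a = c, and primitive means gcd(a, b, c) = 1.
Reduced forces 3a^2 <= |D| = 1759, so 1 <= a <= 24; b must have the parity of D, and c = (b^2 - D)/(4a) must be an integer >= a.
Enumerate a = 1..24, b in [-a, a]:
  a=1: (1, 1, 440)  [1]
  a=2: (2, -1, 220), (2, 1, 220)  [2]
  a=3: none
  a=4: (4, -1, 110), (4, 1, 110)  [2]
  a=5: (5, -1, 88), (5, 1, 88)  [2]
  a=6..7: none
  a=8: (8, -1, 55), (8, 1, 55)  [2]
  a=9: none
  a=10: (10, -9, 46), (10, -1, 44), (10, 1, 44), (10, 9, 46)  [4]
  a=11: (11, -1, 40), (11, 1, 40)  [2]
  a=12: none
  a=13: (13, -3, 34), (13, 3, 34)  [2]
  a=14..15: none
  a=16: (16, -15, 31), (16, 15, 31)  [2]
  a=17: (17, -3, 26), (17, 3, 26)  [2]
  a=18..19: none
  a=20: (20, -9, 23), (20, -1, 22), (20, 1, 22), (20, 9, 23)  [4]
  a=21: none
  a=22: (22, -21, 25), (22, 21, 25)  [2]
  a=23..24: none
Total reduced forms: 1 + 2 + 2 + 2 + 2 + 4 + 2 + 2 + 2 + 2 + 4 + 2 = 27
h = 27

27


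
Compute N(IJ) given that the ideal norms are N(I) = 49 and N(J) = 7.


N(IJ) = N(I) * N(J)
= 49 * 7
= 343

343


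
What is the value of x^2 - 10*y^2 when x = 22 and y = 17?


x^2 - d*y^2
= 22^2 - 10*17^2
= 484 - 2890
= -2406

-2406


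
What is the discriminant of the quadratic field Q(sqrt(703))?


For K = Q(sqrt(d)) with d squarefree: disc(K) = d if d = 1 mod 4, and disc(K) = 4d if d = 2 or 3 mod 4.
Here d = 703, and d mod 4 = 3.
d = 3 mod 4, not 1 (O_K = Z[sqrt(d)]), so disc(K) = 4d = 4 * (703) = 2812

2812


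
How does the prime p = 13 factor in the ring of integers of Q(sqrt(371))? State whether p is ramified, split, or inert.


K = Q(sqrt(371)). Since d mod 4 = 3, disc(K) = 1484.
Check p | disc: 1484 mod 13 = 2.
p does not divide disc. Compute Legendre symbol (d/p):
7^((13-1)/2) mod 13 = -1
(d/p) = -1, so p is inert: (p) stays prime with e=1, f=2, g=1.
Therefore p is inert.

inert


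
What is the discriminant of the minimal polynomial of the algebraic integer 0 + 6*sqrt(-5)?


The element 0 + 6*sqrt(-5) has minimal polynomial:
x^2 + 0*x + 180
Discriminant = (0)^2 - 4*(180)
= 0 - 720
= -720

-720


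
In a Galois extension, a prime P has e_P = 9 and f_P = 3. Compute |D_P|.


|D_P| = e * f
= 9 * 3
= 27

27


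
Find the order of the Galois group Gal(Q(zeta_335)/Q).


|Gal(Q(zeta_335)/Q)| = phi(335)
= 264

264


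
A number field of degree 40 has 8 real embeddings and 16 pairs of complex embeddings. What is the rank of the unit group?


By Dirichlet's unit theorem:
rank = r1 + r2 - 1
= 8 + 16 - 1
= 23

23


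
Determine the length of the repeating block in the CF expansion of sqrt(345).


Run the CF algorithm for sqrt(345).
a_0 = floor(sqrt(345)) = 18; set m_0=0, q_0=1.
Recurrence: m' = q*a - m,  q' = (d - m'^2)/q,  a' = floor((a_0 + m')/q').
  step 1: m=18, q=21, a=1
  step 2: m=3, q=16, a=1
  step 3: m=13, q=11, a=2
  step 4: m=9, q=24, a=1
  step 5: m=15, q=5, a=6
  step 6: m=15, q=24, a=1
  step 7: m=9, q=11, a=2
  step 8: m=13, q=16, a=1
  step 9: m=3, q=21, a=1
  step 10: m=18, q=1, a=36
a_10 = 2*a_0 = 36, so the period closes here.
sqrt(345) = [18; 1, 1, 2, 1, 6, 1, 2, 1, 1, 36]
Period length = 10

10


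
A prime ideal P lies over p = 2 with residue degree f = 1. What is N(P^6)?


N(P^a) = p^(a*f)
= 2^(6*1)
= 2^6
= 64

64


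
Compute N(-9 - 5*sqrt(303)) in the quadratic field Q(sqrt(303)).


N(a + b*sqrt(d)) = a^2 - d*b^2
= (-9)^2 - (303)*(-5)^2
= 81 - 7575
= -7494

-7494


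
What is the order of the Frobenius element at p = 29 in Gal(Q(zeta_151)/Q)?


The Frobenius at p in Gal(Q(zeta_n)/Q) = (Z/nZ)* is the class of p, so its order is ord_151(29), the smallest k >= 1 with 29^k = 1 mod 151.
n = 151 = 151, phi(151) = 150; the order divides phi(n).
Divisors of 150: 1, 2, 3, 5, 6, 10, 15, 25, 30, 50, 75, 150
Repeated squaring mod 151: 29^1 = 29, 29^2 = 86, 29^4 = 148, 29^8 = 9, 29^16 = 81, 29^32 = 68, 29^64 = 94, 29^128 = 78
Test divisors in increasing order:
  k=1: 29^1 = 29 mod 151
  k=2: 29^2 = 86 mod 151
  k=3: 29^3 = 86 * 29 = 78 mod 151
  k=5: 29^5 = 148 * 29 = 64 mod 151
  k=6: 29^6 = 148 * 86 = 44 mod 151
  k=10: 29^10 = 9 * 86 = 19 mod 151
  k=15: 29^15 = 9 * 148 * 86 * 29 = 8 mod 151
  k=25: 29^25 = 81 * 9 * 29 = 1 mod 151  <- first divisor giving 1
Order = 25

25


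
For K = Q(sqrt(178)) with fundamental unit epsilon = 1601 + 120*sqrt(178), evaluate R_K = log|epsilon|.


epsilon = 1601 + 120*sqrt(178)
= 3201.9997
R = ln(3201.9997)
= 8.0715

8.0715


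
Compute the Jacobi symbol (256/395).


Compute (256/395) via quadratic reciprocity:
  pull out 2: (2/395) = -1  (since 395 mod 8 = 3)
  pull out 2: (2/395) = -1  (since 395 mod 8 = 3)
  pull out 2: (2/395) = -1  (since 395 mod 8 = 3)
  pull out 2: (2/395) = -1  (since 395 mod 8 = 3)
  pull out 2: (2/395) = -1  (since 395 mod 8 = 3)
  pull out 2: (2/395) = -1  (since 395 mod 8 = 3)
  pull out 2: (2/395) = -1  (since 395 mod 8 = 3)
  pull out 2: (2/395) = -1  (since 395 mod 8 = 3)
  (1/395) = 1
Product of signs = 1

1


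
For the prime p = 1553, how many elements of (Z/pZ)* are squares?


For prime p, the number of non-zero quadratic residues is (p-1)/2.
= (1553-1)/2
= 776

776


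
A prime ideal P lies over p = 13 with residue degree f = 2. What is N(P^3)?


N(P^a) = p^(a*f)
= 13^(3*2)
= 13^6
= 4826809

4826809


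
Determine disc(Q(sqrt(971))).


For K = Q(sqrt(d)) with d squarefree: disc(K) = d if d = 1 mod 4, and disc(K) = 4d if d = 2 or 3 mod 4.
Here d = 971, and d mod 4 = 3.
d = 3 mod 4, not 1 (O_K = Z[sqrt(d)]), so disc(K) = 4d = 4 * (971) = 3884

3884


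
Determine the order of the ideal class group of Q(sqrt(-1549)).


K = Q(sqrt(-1549)). d mod 4 = 3, so D = disc(K) = 4d = -6196
h(K) equals the number of primitive reduced positive-definite forms (a, b, c) = a*x^2 + b*x*y + c*y^2 with b^2 - 4ac = D,
where reduced means |b| <= a <= c, with b >= 0 whenever |b| = a or a = c, and primitive means gcd(a, b, c) = 1.
Reduced forces 3a^2 <= |D| = 6196, so 1 <= a <= 45; b must have the parity of D, and c = (b^2 - D)/(4a) must be an integer >= a.
Enumerate a = 1..45, b in [-a, a]:
  a=1: (1, 0, 1549)  [1]
  a=2: (2, 2, 775)  [1]
  a=3..4: none
  a=5: (5, -2, 310), (5, 2, 310)  [2]
  a=6..9: none
  a=10: (10, -2, 155), (10, 2, 155)  [2]
  a=11..16: none
  a=17: (17, -14, 94), (17, 14, 94)  [2]
  a=18: none
  a=19: (19, -6, 82), (19, 6, 82)  [2]
  a=20..24: none
  a=25: (25, -2, 62), (25, 2, 62)  [2]
  a=26..30: none
  a=31: (31, -2, 50), (31, 2, 50)  [2]
  a=32..33: none
  a=34: (34, -14, 47), (34, 14, 47)  [2]
  a=35..37: none
  a=38: (38, -6, 41), (38, 6, 41)  [2]
  a=39..45: none
Total reduced forms: 1 + 1 + 2 + 2 + 2 + 2 + 2 + 2 + 2 + 2 = 18
h = 18

18


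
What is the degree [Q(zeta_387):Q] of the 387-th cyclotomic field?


The degree equals Euler's totient phi(387).
387 = 3^2 * 43
phi(387) = 252

252


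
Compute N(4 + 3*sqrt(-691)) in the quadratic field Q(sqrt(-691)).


N(a + b*sqrt(d)) = a^2 - d*b^2
= (4)^2 - (-691)*(3)^2
= 16 + 6219
= 6235

6235


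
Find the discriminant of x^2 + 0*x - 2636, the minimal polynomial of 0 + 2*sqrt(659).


The element 0 + 2*sqrt(659) has minimal polynomial:
x^2 + 0*x - 2636
Discriminant = (0)^2 - 4*(-2636)
= 0 + 10544
= 10544

10544


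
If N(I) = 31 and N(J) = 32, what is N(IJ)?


N(IJ) = N(I) * N(J)
= 31 * 32
= 992

992


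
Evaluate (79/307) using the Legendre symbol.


p = 307 is prime, so compute (79/307) with the reciprocity algorithm (Jacobi-symbol steps: pull out 2s via (2/n), flip via reciprocity, reduce):
  reciprocity: (79/307) -> -(307/79)
  reduce: (70/79)
  pull out 2: (2/79) = +1  (since 79 mod 8 = 7)
  reciprocity: (35/79) -> -(79/35)
  reduce: (9/35)
  reciprocity: (9/35) -> +(35/9)
  reduce: (8/9)
  pull out 2: (2/9) = +1  (since 9 mod 8 = 1)
  pull out 2: (2/9) = +1  (since 9 mod 8 = 1)
  pull out 2: (2/9) = +1  (since 9 mod 8 = 1)
  (1/9) = 1
Product of signs = 1
(79/307) = 1

1


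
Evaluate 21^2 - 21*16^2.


x^2 - d*y^2
= 21^2 - 21*16^2
= 441 - 5376
= -4935

-4935


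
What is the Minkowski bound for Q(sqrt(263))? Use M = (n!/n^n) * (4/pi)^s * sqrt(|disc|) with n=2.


d = 263, d mod 4 = 3, so disc(K) = 4d = 1052; |disc(K)| = 1052
Real quadratic field, so n = 2, s = r2 = 0, r1 = 2
M = (n!/n^n) * (4/pi)^s * sqrt(|disc(K)|) = (2!/2^2) * (4/pi)^0 * sqrt(1052)
= 0.5 * 1.000000 * 32.434549
= 16.2173

16.2173


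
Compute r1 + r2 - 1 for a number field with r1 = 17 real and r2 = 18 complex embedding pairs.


By Dirichlet's unit theorem:
rank = r1 + r2 - 1
= 17 + 18 - 1
= 34

34


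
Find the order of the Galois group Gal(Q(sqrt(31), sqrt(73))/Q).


The 2 square roots of distinct primes are multiplicatively independent over Q,
so [K:Q] = 2^2 and Gal(K/Q) is isomorphic to (Z/2Z)^2.
|Gal| = 2^2 = 4

4


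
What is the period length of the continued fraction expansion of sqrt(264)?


Run the CF algorithm for sqrt(264).
a_0 = floor(sqrt(264)) = 16; set m_0=0, q_0=1.
Recurrence: m' = q*a - m,  q' = (d - m'^2)/q,  a' = floor((a_0 + m')/q').
  step 1: m=16, q=8, a=4
  step 2: m=16, q=1, a=32
a_2 = 2*a_0 = 32, so the period closes here.
sqrt(264) = [16; 4, 32]
Period length = 2

2


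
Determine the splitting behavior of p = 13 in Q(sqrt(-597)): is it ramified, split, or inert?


K = Q(sqrt(-597)). Since d mod 4 = 3, disc(K) = -2388.
Check p | disc: -2388 mod 13 = 4.
p does not divide disc. Compute Legendre symbol (d/p):
1^((13-1)/2) mod 13 = 1
(d/p) = 1, so p splits: (p) = P*P' with e=1, f=1, g=2.
Therefore p is split.

split


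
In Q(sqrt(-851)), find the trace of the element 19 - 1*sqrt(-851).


Tr(a + b*sqrt(d)) = (a + b*sqrt(d)) + (a - b*sqrt(d)) = 2a
= 2 * (19)
= 38

38


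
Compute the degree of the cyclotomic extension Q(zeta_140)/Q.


The degree equals Euler's totient phi(140).
140 = 2^2 * 5 * 7
phi(140) = 48

48


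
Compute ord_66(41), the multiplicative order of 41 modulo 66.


We want ord_66(41), the smallest k >= 1 with 41^k = 1 mod 66.
n = 66 = 2 * 3 * 11, phi(66) = 20; the order divides phi(n).
Divisors of 20: 1, 2, 4, 5, 10, 20
Repeated squaring mod 66: 41^1 = 41, 41^2 = 31, 41^4 = 37, 41^8 = 49, 41^16 = 25
Test divisors in increasing order:
  k=1: 41^1 = 41 mod 66
  k=2: 41^2 = 31 mod 66
  k=4: 41^4 = 37 mod 66
  k=5: 41^5 = 37 * 41 = 65 mod 66
  k=10: 41^10 = 49 * 31 = 1 mod 66  <- first divisor giving 1
Order = 10

10


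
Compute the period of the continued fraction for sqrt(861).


Run the CF algorithm for sqrt(861).
a_0 = floor(sqrt(861)) = 29; set m_0=0, q_0=1.
Recurrence: m' = q*a - m,  q' = (d - m'^2)/q,  a' = floor((a_0 + m')/q').
  step 1: m=29, q=20, a=2
  step 2: m=11, q=37, a=1
  step 3: m=26, q=5, a=11
  step 4: m=29, q=4, a=14
  step 5: m=27, q=33, a=1
  step 6: m=6, q=25, a=1
  step 7: m=19, q=20, a=2
  step 8: m=21, q=21, a=2
  step 9: m=21, q=20, a=2
  step 10: m=19, q=25, a=1
  step 11: m=6, q=33, a=1
  step 12: m=27, q=4, a=14
  step 13: m=29, q=5, a=11
  step 14: m=26, q=37, a=1
  step 15: m=11, q=20, a=2
  step 16: m=29, q=1, a=58
a_16 = 2*a_0 = 58, so the period closes here.
sqrt(861) = [29; 2, 1, 11, 14, 1, 1, 2, 2, 2, 1, 1, 14, 11, 1, 2, 58]
Period length = 16

16


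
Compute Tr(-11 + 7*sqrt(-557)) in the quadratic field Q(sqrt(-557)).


Tr(a + b*sqrt(d)) = (a + b*sqrt(d)) + (a - b*sqrt(d)) = 2a
= 2 * (-11)
= -22

-22


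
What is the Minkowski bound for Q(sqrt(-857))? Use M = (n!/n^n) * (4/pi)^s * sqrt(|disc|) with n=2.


d = -857, d mod 4 = 3, so disc(K) = 4d = -3428; |disc(K)| = 3428
Imaginary quadratic field, so n = 2, s = r2 = 1, r1 = 0
M = (n!/n^n) * (4/pi)^s * sqrt(|disc(K)|) = (2!/2^2) * (4/pi)^1 * sqrt(3428)
= 0.5 * 1.273240 * 58.549125
= 37.2735

37.2735


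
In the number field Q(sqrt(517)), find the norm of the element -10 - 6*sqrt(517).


N(a + b*sqrt(d)) = a^2 - d*b^2
= (-10)^2 - (517)*(-6)^2
= 100 - 18612
= -18512

-18512


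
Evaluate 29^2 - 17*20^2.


x^2 - d*y^2
= 29^2 - 17*20^2
= 841 - 6800
= -5959

-5959


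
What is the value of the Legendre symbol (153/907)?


p = 907 is prime, so compute (153/907) with the reciprocity algorithm (Jacobi-symbol steps: pull out 2s via (2/n), flip via reciprocity, reduce):
  reciprocity: (153/907) -> +(907/153)
  reduce: (142/153)
  pull out 2: (2/153) = +1  (since 153 mod 8 = 1)
  reciprocity: (71/153) -> +(153/71)
  reduce: (11/71)
  reciprocity: (11/71) -> -(71/11)
  reduce: (5/11)
  reciprocity: (5/11) -> +(11/5)
  reduce: (1/5)
  (1/5) = 1
Product of signs = -1
(153/907) = -1

-1


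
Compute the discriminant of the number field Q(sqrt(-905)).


For K = Q(sqrt(d)) with d squarefree: disc(K) = d if d = 1 mod 4, and disc(K) = 4d if d = 2 or 3 mod 4.
Here d = -905, and d mod 4 = 3.
d = 3 mod 4, not 1 (O_K = Z[sqrt(d)]), so disc(K) = 4d = 4 * (-905) = -3620

-3620


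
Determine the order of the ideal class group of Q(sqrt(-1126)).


K = Q(sqrt(-1126)). d mod 4 = 2, so D = disc(K) = 4d = -4504
h(K) equals the number of primitive reduced positive-definite forms (a, b, c) = a*x^2 + b*x*y + c*y^2 with b^2 - 4ac = D,
where reduced means |b| <= a <= c, with b >= 0 whenever |b| = a or a = c, and primitive means gcd(a, b, c) = 1.
Reduced forces 3a^2 <= |D| = 4504, so 1 <= a <= 38; b must have the parity of D, and c = (b^2 - D)/(4a) must be an integer >= a.
Enumerate a = 1..38, b in [-a, a]:
  a=1: (1, 0, 1126)  [1]
  a=2: (2, 0, 563)  [1]
  a=3..4: none
  a=5: (5, -4, 226), (5, 4, 226)  [2]
  a=6: none
  a=7: (7, -2, 161), (7, 2, 161)  [2]
  a=8..9: none
  a=10: (10, -4, 113), (10, 4, 113)  [2]
  a=11..13: none
  a=14: (14, -12, 83), (14, 12, 83)  [2]
  a=15..16: none
  a=17: (17, -16, 70), (17, 16, 70)  [2]
  a=18..22: none
  a=23: (23, -2, 49), (23, 2, 49)  [2]
  a=24: none
  a=25: (25, -14, 47), (25, 14, 47)  [2]
  a=26..28: none
  a=29: (29, -22, 43), (29, 22, 43)  [2]
  a=30..33: none
  a=34: (34, -16, 35), (34, 16, 35)  [2]
  a=35: (35, -26, 37), (35, 26, 37)  [2]
  a=36..38: none
Total reduced forms: 1 + 1 + 2 + 2 + 2 + 2 + 2 + 2 + 2 + 2 + 2 + 2 = 22
h = 22

22


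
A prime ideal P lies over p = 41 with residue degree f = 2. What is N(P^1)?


N(P^a) = p^(a*f)
= 41^(1*2)
= 41^2
= 1681

1681


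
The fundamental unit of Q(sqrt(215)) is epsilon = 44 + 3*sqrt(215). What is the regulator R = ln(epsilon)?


epsilon = 44 + 3*sqrt(215)
= 87.9886
R = ln(87.9886)
= 4.4772

4.4772


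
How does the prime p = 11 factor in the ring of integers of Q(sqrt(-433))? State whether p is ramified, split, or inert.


K = Q(sqrt(-433)). Since d mod 4 = 3, disc(K) = -1732.
Check p | disc: -1732 mod 11 = 6.
p does not divide disc. Compute Legendre symbol (d/p):
7^((11-1)/2) mod 11 = -1
(d/p) = -1, so p is inert: (p) stays prime with e=1, f=2, g=1.
Therefore p is inert.

inert


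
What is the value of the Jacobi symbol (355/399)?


Compute (355/399) via quadratic reciprocity:
  reciprocity: (355/399) -> -(399/355)
  reduce: (44/355)
  pull out 2: (2/355) = -1  (since 355 mod 8 = 3)
  pull out 2: (2/355) = -1  (since 355 mod 8 = 3)
  reciprocity: (11/355) -> -(355/11)
  reduce: (3/11)
  reciprocity: (3/11) -> -(11/3)
  reduce: (2/3)
  pull out 2: (2/3) = -1  (since 3 mod 8 = 3)
  (1/3) = 1
Product of signs = 1

1


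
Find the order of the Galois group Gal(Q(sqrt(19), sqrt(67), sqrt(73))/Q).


The 3 square roots of distinct primes are multiplicatively independent over Q,
so [K:Q] = 2^3 and Gal(K/Q) is isomorphic to (Z/2Z)^3.
|Gal| = 2^3 = 8

8


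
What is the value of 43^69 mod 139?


p = 139 is prime and the exponent is (p-1)/2 = 69, so by Euler's criterion 43^69 = (43/139) = +1 or -1 mod 139.
Compute by square-and-multiply:
  69 = 64 + 4 + 1 (binary 1000101)
  Repeated squaring mod 139: 43^1 = 43, 43^2 = 42, 43^4 = 96, 43^8 = 42, 43^16 = 96, 43^32 = 42, 43^64 = 96
  43^69 = 43^64 * 43^4 * 43^1 = 96 * 96 * 43 mod 139
    96 * 96 = 9216 = 42 mod 139
    42 * 43 = 1806 = 138 mod 139
  43^69 = 138 mod 139
Result 138 = p - 1 = -1 mod 139: 43 is a quadratic non-residue mod 139. As a residue in [0, p-1] the value is 138.
43^69 mod 139 = 138

138


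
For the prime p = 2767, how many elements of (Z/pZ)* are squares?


For prime p, the number of non-zero quadratic residues is (p-1)/2.
= (2767-1)/2
= 1383

1383


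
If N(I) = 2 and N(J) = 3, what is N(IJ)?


N(IJ) = N(I) * N(J)
= 2 * 3
= 6

6


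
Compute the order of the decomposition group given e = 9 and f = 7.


|D_P| = e * f
= 9 * 7
= 63

63


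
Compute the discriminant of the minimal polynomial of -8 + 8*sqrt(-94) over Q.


The element -8 + 8*sqrt(-94) has minimal polynomial:
x^2 + 16*x + 6080
Discriminant = (16)^2 - 4*(6080)
= 256 - 24320
= -24064

-24064


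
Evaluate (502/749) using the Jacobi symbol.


Compute (502/749) via quadratic reciprocity:
  pull out 2: (2/749) = -1  (since 749 mod 8 = 5)
  reciprocity: (251/749) -> +(749/251)
  reduce: (247/251)
  reciprocity: (247/251) -> -(251/247)
  reduce: (4/247)
  pull out 2: (2/247) = +1  (since 247 mod 8 = 7)
  pull out 2: (2/247) = +1  (since 247 mod 8 = 7)
  (1/247) = 1
Product of signs = 1

1


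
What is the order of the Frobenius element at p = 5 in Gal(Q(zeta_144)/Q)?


The Frobenius at p in Gal(Q(zeta_n)/Q) = (Z/nZ)* is the class of p, so its order is ord_144(5), the smallest k >= 1 with 5^k = 1 mod 144.
n = 144 = 2^4 * 3^2, phi(144) = 48; the order divides phi(n).
Divisors of 48: 1, 2, 3, 4, 6, 8, 12, 16, 24, 48
Repeated squaring mod 144: 5^1 = 5, 5^2 = 25, 5^4 = 49, 5^8 = 97, 5^16 = 49, 5^32 = 97
Test divisors in increasing order:
  k=1: 5^1 = 5 mod 144
  k=2: 5^2 = 25 mod 144
  k=3: 5^3 = 25 * 5 = 125 mod 144
  k=4: 5^4 = 49 mod 144
  k=6: 5^6 = 49 * 25 = 73 mod 144
  k=8: 5^8 = 97 mod 144
  k=12: 5^12 = 97 * 49 = 1 mod 144  <- first divisor giving 1
Order = 12

12


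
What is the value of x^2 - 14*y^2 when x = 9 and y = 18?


x^2 - d*y^2
= 9^2 - 14*18^2
= 81 - 4536
= -4455

-4455


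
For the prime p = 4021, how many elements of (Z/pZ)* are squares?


For prime p, the number of non-zero quadratic residues is (p-1)/2.
= (4021-1)/2
= 2010

2010


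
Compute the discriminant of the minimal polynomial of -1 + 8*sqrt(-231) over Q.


The element -1 + 8*sqrt(-231) has minimal polynomial:
x^2 + 2*x + 14785
Discriminant = (2)^2 - 4*(14785)
= 4 - 59140
= -59136

-59136


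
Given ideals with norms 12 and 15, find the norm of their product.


N(IJ) = N(I) * N(J)
= 12 * 15
= 180

180


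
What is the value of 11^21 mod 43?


p = 43 is prime and the exponent is (p-1)/2 = 21, so by Euler's criterion 11^21 = (11/43) = +1 or -1 mod 43.
Compute by square-and-multiply:
  21 = 16 + 4 + 1 (binary 10101)
  Repeated squaring mod 43: 11^1 = 11, 11^2 = 35, 11^4 = 21, 11^8 = 11, 11^16 = 35
  11^21 = 11^16 * 11^4 * 11^1 = 35 * 21 * 11 mod 43
    35 * 21 = 735 = 4 mod 43
    4 * 11 = 44 = 1 mod 43
  11^21 = 1 mod 43
Result 1: 11 is a quadratic residue mod 43.
11^21 mod 43 = 1

1


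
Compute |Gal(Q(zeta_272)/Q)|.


|Gal(Q(zeta_272)/Q)| = phi(272)
= 128

128


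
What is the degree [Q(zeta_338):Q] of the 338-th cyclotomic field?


The degree equals Euler's totient phi(338).
338 = 2 * 13^2
phi(338) = 156

156


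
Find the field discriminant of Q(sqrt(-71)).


For K = Q(sqrt(d)) with d squarefree: disc(K) = d if d = 1 mod 4, and disc(K) = 4d if d = 2 or 3 mod 4.
Here d = -71, and d mod 4 = 1.
d = 1 mod 4 (O_K = Z[(1+sqrt(d))/2]), so disc(K) = d = -71

-71


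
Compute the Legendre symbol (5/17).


p = 17 is prime, so compute (5/17) with the reciprocity algorithm (Jacobi-symbol steps: pull out 2s via (2/n), flip via reciprocity, reduce):
  reciprocity: (5/17) -> +(17/5)
  reduce: (2/5)
  pull out 2: (2/5) = -1  (since 5 mod 8 = 5)
  (1/5) = 1
Product of signs = -1
(5/17) = -1

-1


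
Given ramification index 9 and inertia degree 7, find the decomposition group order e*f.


|D_P| = e * f
= 9 * 7
= 63

63


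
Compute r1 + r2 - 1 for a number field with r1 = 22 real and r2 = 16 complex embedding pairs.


By Dirichlet's unit theorem:
rank = r1 + r2 - 1
= 22 + 16 - 1
= 37

37


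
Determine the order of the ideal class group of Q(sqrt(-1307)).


K = Q(sqrt(-1307)). d mod 4 = 1, so D = disc(K) = d = -1307
h(K) equals the number of primitive reduced positive-definite forms (a, b, c) = a*x^2 + b*x*y + c*y^2 with b^2 - 4ac = D,
where reduced means |b| <= a <= c, with b >= 0 whenever |b| = a or a = c, and primitive means gcd(a, b, c) = 1.
Reduced forces 3a^2 <= |D| = 1307, so 1 <= a <= 20; b must have the parity of D, and c = (b^2 - D)/(4a) must be an integer >= a.
Enumerate a = 1..20, b in [-a, a]:
  a=1: (1, 1, 327)  [1]
  a=2: none
  a=3: (3, -1, 109), (3, 1, 109)  [2]
  a=4..6: none
  a=7: (7, -3, 47), (7, 3, 47)  [2]
  a=8: none
  a=9: (9, -5, 37), (9, 5, 37)  [2]
  a=10..16: none
  a=17: (17, -11, 21), (17, 11, 21)  [2]
  a=18: none
  a=19: (19, -17, 21), (19, 17, 21)  [2]
  a=20: none
Total reduced forms: 1 + 2 + 2 + 2 + 2 + 2 = 11
h = 11

11


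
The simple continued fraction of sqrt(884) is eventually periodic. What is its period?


Run the CF algorithm for sqrt(884).
a_0 = floor(sqrt(884)) = 29; set m_0=0, q_0=1.
Recurrence: m' = q*a - m,  q' = (d - m'^2)/q,  a' = floor((a_0 + m')/q').
  step 1: m=29, q=43, a=1
  step 2: m=14, q=16, a=2
  step 3: m=18, q=35, a=1
  step 4: m=17, q=17, a=2
  step 5: m=17, q=35, a=1
  step 6: m=18, q=16, a=2
  step 7: m=14, q=43, a=1
  step 8: m=29, q=1, a=58
a_8 = 2*a_0 = 58, so the period closes here.
sqrt(884) = [29; 1, 2, 1, 2, 1, 2, 1, 58]
Period length = 8

8


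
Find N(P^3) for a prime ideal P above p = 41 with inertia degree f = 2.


N(P^a) = p^(a*f)
= 41^(3*2)
= 41^6
= 4750104241

4750104241


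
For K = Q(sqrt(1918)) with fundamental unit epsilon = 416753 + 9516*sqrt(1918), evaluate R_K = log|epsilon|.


epsilon = 416753 + 9516*sqrt(1918)
= 833506.0000
R = ln(833506.0000)
= 13.6334

13.6334


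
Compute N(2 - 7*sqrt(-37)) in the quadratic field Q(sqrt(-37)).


N(a + b*sqrt(d)) = a^2 - d*b^2
= (2)^2 - (-37)*(-7)^2
= 4 + 1813
= 1817

1817


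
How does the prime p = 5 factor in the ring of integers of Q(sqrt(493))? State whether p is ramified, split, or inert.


K = Q(sqrt(493)). Since d mod 4 = 1, disc(K) = 493.
Check p | disc: 493 mod 5 = 3.
p does not divide disc. Compute Legendre symbol (d/p):
3^((5-1)/2) mod 5 = -1
(d/p) = -1, so p is inert: (p) stays prime with e=1, f=2, g=1.
Therefore p is inert.

inert


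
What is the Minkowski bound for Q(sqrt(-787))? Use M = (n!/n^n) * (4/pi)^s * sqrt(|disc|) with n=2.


d = -787, d mod 4 = 1, so disc(K) = d = -787; |disc(K)| = 787
Imaginary quadratic field, so n = 2, s = r2 = 1, r1 = 0
M = (n!/n^n) * (4/pi)^s * sqrt(|disc(K)|) = (2!/2^2) * (4/pi)^1 * sqrt(787)
= 0.5 * 1.273240 * 28.053520
= 17.8594

17.8594


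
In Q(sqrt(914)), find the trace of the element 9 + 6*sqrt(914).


Tr(a + b*sqrt(d)) = (a + b*sqrt(d)) + (a - b*sqrt(d)) = 2a
= 2 * (9)
= 18

18


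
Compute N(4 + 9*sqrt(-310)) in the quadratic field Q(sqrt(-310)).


N(a + b*sqrt(d)) = a^2 - d*b^2
= (4)^2 - (-310)*(9)^2
= 16 + 25110
= 25126

25126


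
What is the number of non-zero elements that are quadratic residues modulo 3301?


For prime p, the number of non-zero quadratic residues is (p-1)/2.
= (3301-1)/2
= 1650

1650


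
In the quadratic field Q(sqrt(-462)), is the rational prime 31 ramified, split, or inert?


K = Q(sqrt(-462)). Since d mod 4 = 2, disc(K) = -1848.
Check p | disc: -1848 mod 31 = 12.
p does not divide disc. Compute Legendre symbol (d/p):
3^((31-1)/2) mod 31 = -1
(d/p) = -1, so p is inert: (p) stays prime with e=1, f=2, g=1.
Therefore p is inert.

inert


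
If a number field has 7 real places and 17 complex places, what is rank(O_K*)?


By Dirichlet's unit theorem:
rank = r1 + r2 - 1
= 7 + 17 - 1
= 23

23


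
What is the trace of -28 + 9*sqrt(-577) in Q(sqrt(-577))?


Tr(a + b*sqrt(d)) = (a + b*sqrt(d)) + (a - b*sqrt(d)) = 2a
= 2 * (-28)
= -56

-56


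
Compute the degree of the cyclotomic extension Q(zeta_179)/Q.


The degree equals Euler's totient phi(179).
179 = 179
phi(179) = 178

178


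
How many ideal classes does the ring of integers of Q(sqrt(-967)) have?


K = Q(sqrt(-967)). d mod 4 = 1, so D = disc(K) = d = -967
h(K) equals the number of primitive reduced positive-definite forms (a, b, c) = a*x^2 + b*x*y + c*y^2 with b^2 - 4ac = D,
where reduced means |b| <= a <= c, with b >= 0 whenever |b| = a or a = c, and primitive means gcd(a, b, c) = 1.
Reduced forces 3a^2 <= |D| = 967, so 1 <= a <= 17; b must have the parity of D, and c = (b^2 - D)/(4a) must be an integer >= a.
Enumerate a = 1..17, b in [-a, a]:
  a=1: (1, 1, 242)  [1]
  a=2: (2, -1, 121), (2, 1, 121)  [2]
  a=3: none
  a=4: (4, -3, 61), (4, 3, 61)  [2]
  a=5..7: none
  a=8: (8, -5, 31), (8, 5, 31)  [2]
  a=9..10: none
  a=11: (11, -1, 22), (11, 1, 22)  [2]
  a=12..15: none
  a=16: (16, -11, 17), (16, 11, 17)  [2]
  a=17: none
Total reduced forms: 1 + 2 + 2 + 2 + 2 + 2 = 11
h = 11

11


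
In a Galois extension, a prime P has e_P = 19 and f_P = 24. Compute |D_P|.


|D_P| = e * f
= 19 * 24
= 456

456


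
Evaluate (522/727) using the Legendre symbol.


p = 727 is prime, so compute (522/727) with the reciprocity algorithm (Jacobi-symbol steps: pull out 2s via (2/n), flip via reciprocity, reduce):
  pull out 2: (2/727) = +1  (since 727 mod 8 = 7)
  reciprocity: (261/727) -> +(727/261)
  reduce: (205/261)
  reciprocity: (205/261) -> +(261/205)
  reduce: (56/205)
  pull out 2: (2/205) = -1  (since 205 mod 8 = 5)
  pull out 2: (2/205) = -1  (since 205 mod 8 = 5)
  pull out 2: (2/205) = -1  (since 205 mod 8 = 5)
  reciprocity: (7/205) -> +(205/7)
  reduce: (2/7)
  pull out 2: (2/7) = +1  (since 7 mod 8 = 7)
  (1/7) = 1
Product of signs = -1
(522/727) = -1

-1


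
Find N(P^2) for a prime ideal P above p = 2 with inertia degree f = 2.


N(P^a) = p^(a*f)
= 2^(2*2)
= 2^4
= 16

16


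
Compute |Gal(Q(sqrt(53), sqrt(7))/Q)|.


The 2 square roots of distinct primes are multiplicatively independent over Q,
so [K:Q] = 2^2 and Gal(K/Q) is isomorphic to (Z/2Z)^2.
|Gal| = 2^2 = 4

4


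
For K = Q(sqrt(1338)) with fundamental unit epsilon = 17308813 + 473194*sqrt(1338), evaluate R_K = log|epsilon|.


epsilon = 17308813 + 473194*sqrt(1338)
= 3.4618e+07
R = ln(3.4618e+07)
= 17.3599

17.3599


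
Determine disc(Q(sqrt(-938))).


For K = Q(sqrt(d)) with d squarefree: disc(K) = d if d = 1 mod 4, and disc(K) = 4d if d = 2 or 3 mod 4.
Here d = -938, and d mod 4 = 2.
d = 2 mod 4, not 1 (O_K = Z[sqrt(d)]), so disc(K) = 4d = 4 * (-938) = -3752

-3752


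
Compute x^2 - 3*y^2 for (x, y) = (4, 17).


x^2 - d*y^2
= 4^2 - 3*17^2
= 16 - 867
= -851

-851


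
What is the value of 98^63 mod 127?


p = 127 is prime and the exponent is (p-1)/2 = 63, so by Euler's criterion 98^63 = (98/127) = +1 or -1 mod 127.
Compute by square-and-multiply:
  63 = 32 + 16 + 8 + 4 + 2 + 1 (binary 111111)
  Repeated squaring mod 127: 98^1 = 98, 98^2 = 79, 98^4 = 18, 98^8 = 70, 98^16 = 74, 98^32 = 15
  98^63 = 98^32 * 98^16 * 98^8 * 98^4 * 98^2 * 98^1 = 15 * 74 * 70 * 18 * 79 * 98 mod 127
    15 * 74 = 1110 = 94 mod 127
    94 * 70 = 6580 = 103 mod 127
    103 * 18 = 1854 = 76 mod 127
    76 * 79 = 6004 = 35 mod 127
    35 * 98 = 3430 = 1 mod 127
  98^63 = 1 mod 127
Result 1: 98 is a quadratic residue mod 127.
98^63 mod 127 = 1

1


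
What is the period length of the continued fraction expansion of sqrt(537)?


Run the CF algorithm for sqrt(537).
a_0 = floor(sqrt(537)) = 23; set m_0=0, q_0=1.
Recurrence: m' = q*a - m,  q' = (d - m'^2)/q,  a' = floor((a_0 + m')/q').
  step 1: m=23, q=8, a=5
  step 2: m=17, q=31, a=1
  step 3: m=14, q=11, a=3
  step 4: m=19, q=16, a=2
  step 5: m=13, q=23, a=1
  step 6: m=10, q=19, a=1
  step 7: m=9, q=24, a=1
  step 8: m=15, q=13, a=2
  step 9: m=11, q=32, a=1
  step 10: m=21, q=3, a=14
  step 11: m=21, q=32, a=1
  step 12: m=11, q=13, a=2
  step 13: m=15, q=24, a=1
  step 14: m=9, q=19, a=1
  step 15: m=10, q=23, a=1
  step 16: m=13, q=16, a=2
  step 17: m=19, q=11, a=3
  step 18: m=14, q=31, a=1
  step 19: m=17, q=8, a=5
  step 20: m=23, q=1, a=46
a_20 = 2*a_0 = 46, so the period closes here.
sqrt(537) = [23; 5, 1, 3, 2, 1, 1, 1, 2, 1, 14, 1, 2, 1, 1, 1, 2, 3, 1, 5, 46]
Period length = 20

20


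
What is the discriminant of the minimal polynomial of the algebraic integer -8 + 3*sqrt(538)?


The element -8 + 3*sqrt(538) has minimal polynomial:
x^2 + 16*x - 4778
Discriminant = (16)^2 - 4*(-4778)
= 256 + 19112
= 19368

19368


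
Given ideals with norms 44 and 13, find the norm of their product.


N(IJ) = N(I) * N(J)
= 44 * 13
= 572

572


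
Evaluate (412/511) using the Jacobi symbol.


Compute (412/511) via quadratic reciprocity:
  pull out 2: (2/511) = +1  (since 511 mod 8 = 7)
  pull out 2: (2/511) = +1  (since 511 mod 8 = 7)
  reciprocity: (103/511) -> -(511/103)
  reduce: (99/103)
  reciprocity: (99/103) -> -(103/99)
  reduce: (4/99)
  pull out 2: (2/99) = -1  (since 99 mod 8 = 3)
  pull out 2: (2/99) = -1  (since 99 mod 8 = 3)
  (1/99) = 1
Product of signs = 1

1


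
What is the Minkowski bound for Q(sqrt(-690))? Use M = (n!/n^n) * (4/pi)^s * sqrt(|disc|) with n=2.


d = -690, d mod 4 = 2, so disc(K) = 4d = -2760; |disc(K)| = 2760
Imaginary quadratic field, so n = 2, s = r2 = 1, r1 = 0
M = (n!/n^n) * (4/pi)^s * sqrt(|disc(K)|) = (2!/2^2) * (4/pi)^1 * sqrt(2760)
= 0.5 * 1.273240 * 52.535702
= 33.4453

33.4453


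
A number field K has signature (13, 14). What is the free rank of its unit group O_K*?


By Dirichlet's unit theorem:
rank = r1 + r2 - 1
= 13 + 14 - 1
= 26

26


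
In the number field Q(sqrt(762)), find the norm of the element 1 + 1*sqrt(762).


N(a + b*sqrt(d)) = a^2 - d*b^2
= (1)^2 - (762)*(1)^2
= 1 - 762
= -761

-761


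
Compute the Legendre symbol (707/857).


p = 857 is prime, so compute (707/857) with the reciprocity algorithm (Jacobi-symbol steps: pull out 2s via (2/n), flip via reciprocity, reduce):
  reciprocity: (707/857) -> +(857/707)
  reduce: (150/707)
  pull out 2: (2/707) = -1  (since 707 mod 8 = 3)
  reciprocity: (75/707) -> -(707/75)
  reduce: (32/75)
  pull out 2: (2/75) = -1  (since 75 mod 8 = 3)
  pull out 2: (2/75) = -1  (since 75 mod 8 = 3)
  pull out 2: (2/75) = -1  (since 75 mod 8 = 3)
  pull out 2: (2/75) = -1  (since 75 mod 8 = 3)
  pull out 2: (2/75) = -1  (since 75 mod 8 = 3)
  (1/75) = 1
Product of signs = -1
(707/857) = -1

-1


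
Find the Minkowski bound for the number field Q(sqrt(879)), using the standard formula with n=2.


d = 879, d mod 4 = 3, so disc(K) = 4d = 3516; |disc(K)| = 3516
Real quadratic field, so n = 2, s = r2 = 0, r1 = 2
M = (n!/n^n) * (4/pi)^s * sqrt(|disc(K)|) = (2!/2^2) * (4/pi)^0 * sqrt(3516)
= 0.5 * 1.000000 * 59.295868
= 29.6479

29.6479


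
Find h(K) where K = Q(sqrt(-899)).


K = Q(sqrt(-899)). d mod 4 = 1, so D = disc(K) = d = -899
h(K) equals the number of primitive reduced positive-definite forms (a, b, c) = a*x^2 + b*x*y + c*y^2 with b^2 - 4ac = D,
where reduced means |b| <= a <= c, with b >= 0 whenever |b| = a or a = c, and primitive means gcd(a, b, c) = 1.
Reduced forces 3a^2 <= |D| = 899, so 1 <= a <= 17; b must have the parity of D, and c = (b^2 - D)/(4a) must be an integer >= a.
Enumerate a = 1..17, b in [-a, a]:
  a=1: (1, 1, 225)  [1]
  a=2: none
  a=3: (3, -1, 75), (3, 1, 75)  [2]
  a=4: none
  a=5: (5, -1, 45), (5, 1, 45)  [2]
  a=6: none
  a=7: (7, -5, 33), (7, 5, 33)  [2]
  a=8: none
  a=9: (9, -1, 25), (9, 1, 25)  [2]
  a=10: none
  a=11: (11, -5, 21), (11, 5, 21)  [2]
  a=12..14: none
  a=15: (15, -11, 17), (15, 1, 15), (15, 11, 17)  [3]
  a=16..17: none
Total reduced forms: 1 + 2 + 2 + 2 + 2 + 2 + 3 = 14
h = 14

14


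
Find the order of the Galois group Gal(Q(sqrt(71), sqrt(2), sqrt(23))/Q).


The 3 square roots of distinct primes are multiplicatively independent over Q,
so [K:Q] = 2^3 and Gal(K/Q) is isomorphic to (Z/2Z)^3.
|Gal| = 2^3 = 8

8


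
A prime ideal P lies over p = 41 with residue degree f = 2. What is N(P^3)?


N(P^a) = p^(a*f)
= 41^(3*2)
= 41^6
= 4750104241

4750104241


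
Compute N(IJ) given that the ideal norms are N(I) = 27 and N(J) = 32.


N(IJ) = N(I) * N(J)
= 27 * 32
= 864

864


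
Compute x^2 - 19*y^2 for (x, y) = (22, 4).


x^2 - d*y^2
= 22^2 - 19*4^2
= 484 - 304
= 180

180


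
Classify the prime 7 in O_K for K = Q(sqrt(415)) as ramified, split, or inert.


K = Q(sqrt(415)). Since d mod 4 = 3, disc(K) = 1660.
Check p | disc: 1660 mod 7 = 1.
p does not divide disc. Compute Legendre symbol (d/p):
2^((7-1)/2) mod 7 = 1
(d/p) = 1, so p splits: (p) = P*P' with e=1, f=1, g=2.
Therefore p is split.

split


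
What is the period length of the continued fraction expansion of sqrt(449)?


Run the CF algorithm for sqrt(449).
a_0 = floor(sqrt(449)) = 21; set m_0=0, q_0=1.
Recurrence: m' = q*a - m,  q' = (d - m'^2)/q,  a' = floor((a_0 + m')/q').
  step 1: m=21, q=8, a=5
  step 2: m=19, q=11, a=3
  step 3: m=14, q=23, a=1
  step 4: m=9, q=16, a=1
  step 5: m=7, q=25, a=1
  step 6: m=18, q=5, a=7
  step 7: m=17, q=32, a=1
  step 8: m=15, q=7, a=5
  step 9: m=20, q=7, a=5
  step 10: m=15, q=32, a=1
  step 11: m=17, q=5, a=7
  step 12: m=18, q=25, a=1
  step 13: m=7, q=16, a=1
  step 14: m=9, q=23, a=1
  step 15: m=14, q=11, a=3
  step 16: m=19, q=8, a=5
  step 17: m=21, q=1, a=42
a_17 = 2*a_0 = 42, so the period closes here.
sqrt(449) = [21; 5, 3, 1, 1, 1, 7, 1, 5, 5, 1, 7, 1, 1, 1, 3, 5, 42]
Period length = 17

17


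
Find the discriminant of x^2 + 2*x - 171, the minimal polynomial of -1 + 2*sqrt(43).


The element -1 + 2*sqrt(43) has minimal polynomial:
x^2 + 2*x - 171
Discriminant = (2)^2 - 4*(-171)
= 4 + 684
= 688

688


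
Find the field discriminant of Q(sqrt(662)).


For K = Q(sqrt(d)) with d squarefree: disc(K) = d if d = 1 mod 4, and disc(K) = 4d if d = 2 or 3 mod 4.
Here d = 662, and d mod 4 = 2.
d = 2 mod 4, not 1 (O_K = Z[sqrt(d)]), so disc(K) = 4d = 4 * (662) = 2648

2648


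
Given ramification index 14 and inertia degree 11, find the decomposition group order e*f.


|D_P| = e * f
= 14 * 11
= 154

154


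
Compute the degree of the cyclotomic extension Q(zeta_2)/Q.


The degree equals Euler's totient phi(2).
2 = 2
phi(2) = 1

1


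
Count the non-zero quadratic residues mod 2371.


For prime p, the number of non-zero quadratic residues is (p-1)/2.
= (2371-1)/2
= 1185

1185


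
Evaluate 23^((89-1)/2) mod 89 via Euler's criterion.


p = 89 is prime and the exponent is (p-1)/2 = 44, so by Euler's criterion 23^44 = (23/89) = +1 or -1 mod 89.
Compute by square-and-multiply:
  44 = 32 + 8 + 4 (binary 101100)
  Repeated squaring mod 89: 23^1 = 23, 23^2 = 84, 23^4 = 25, 23^8 = 2, 23^16 = 4, 23^32 = 16
  23^44 = 23^32 * 23^8 * 23^4 = 16 * 2 * 25 mod 89
    16 * 2 = 32 = 32 mod 89
    32 * 25 = 800 = 88 mod 89
  23^44 = 88 mod 89
Result 88 = p - 1 = -1 mod 89: 23 is a quadratic non-residue mod 89. As a residue in [0, p-1] the value is 88.
23^44 mod 89 = 88

88


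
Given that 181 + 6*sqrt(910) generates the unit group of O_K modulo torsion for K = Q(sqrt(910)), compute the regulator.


epsilon = 181 + 6*sqrt(910)
= 361.9972
R = ln(361.9972)
= 5.8916

5.8916


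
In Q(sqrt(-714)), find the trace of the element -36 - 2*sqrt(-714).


Tr(a + b*sqrt(d)) = (a + b*sqrt(d)) + (a - b*sqrt(d)) = 2a
= 2 * (-36)
= -72

-72


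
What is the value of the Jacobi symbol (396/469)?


Compute (396/469) via quadratic reciprocity:
  pull out 2: (2/469) = -1  (since 469 mod 8 = 5)
  pull out 2: (2/469) = -1  (since 469 mod 8 = 5)
  reciprocity: (99/469) -> +(469/99)
  reduce: (73/99)
  reciprocity: (73/99) -> +(99/73)
  reduce: (26/73)
  pull out 2: (2/73) = +1  (since 73 mod 8 = 1)
  reciprocity: (13/73) -> +(73/13)
  reduce: (8/13)
  pull out 2: (2/13) = -1  (since 13 mod 8 = 5)
  pull out 2: (2/13) = -1  (since 13 mod 8 = 5)
  pull out 2: (2/13) = -1  (since 13 mod 8 = 5)
  (1/13) = 1
Product of signs = -1

-1


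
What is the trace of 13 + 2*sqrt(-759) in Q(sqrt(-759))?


Tr(a + b*sqrt(d)) = (a + b*sqrt(d)) + (a - b*sqrt(d)) = 2a
= 2 * (13)
= 26

26


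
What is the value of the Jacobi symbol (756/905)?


Compute (756/905) via quadratic reciprocity:
  pull out 2: (2/905) = +1  (since 905 mod 8 = 1)
  pull out 2: (2/905) = +1  (since 905 mod 8 = 1)
  reciprocity: (189/905) -> +(905/189)
  reduce: (149/189)
  reciprocity: (149/189) -> +(189/149)
  reduce: (40/149)
  pull out 2: (2/149) = -1  (since 149 mod 8 = 5)
  pull out 2: (2/149) = -1  (since 149 mod 8 = 5)
  pull out 2: (2/149) = -1  (since 149 mod 8 = 5)
  reciprocity: (5/149) -> +(149/5)
  reduce: (4/5)
  pull out 2: (2/5) = -1  (since 5 mod 8 = 5)
  pull out 2: (2/5) = -1  (since 5 mod 8 = 5)
  (1/5) = 1
Product of signs = -1

-1


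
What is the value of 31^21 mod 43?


p = 43 is prime and the exponent is (p-1)/2 = 21, so by Euler's criterion 31^21 = (31/43) = +1 or -1 mod 43.
Compute by square-and-multiply:
  21 = 16 + 4 + 1 (binary 10101)
  Repeated squaring mod 43: 31^1 = 31, 31^2 = 15, 31^4 = 10, 31^8 = 14, 31^16 = 24
  31^21 = 31^16 * 31^4 * 31^1 = 24 * 10 * 31 mod 43
    24 * 10 = 240 = 25 mod 43
    25 * 31 = 775 = 1 mod 43
  31^21 = 1 mod 43
Result 1: 31 is a quadratic residue mod 43.
31^21 mod 43 = 1

1


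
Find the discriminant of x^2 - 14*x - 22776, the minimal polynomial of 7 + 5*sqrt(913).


The element 7 + 5*sqrt(913) has minimal polynomial:
x^2 - 14*x - 22776
Discriminant = (-14)^2 - 4*(-22776)
= 196 + 91104
= 91300

91300


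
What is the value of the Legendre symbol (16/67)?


p = 67 is prime, so compute (16/67) with the reciprocity algorithm (Jacobi-symbol steps: pull out 2s via (2/n), flip via reciprocity, reduce):
  pull out 2: (2/67) = -1  (since 67 mod 8 = 3)
  pull out 2: (2/67) = -1  (since 67 mod 8 = 3)
  pull out 2: (2/67) = -1  (since 67 mod 8 = 3)
  pull out 2: (2/67) = -1  (since 67 mod 8 = 3)
  (1/67) = 1
Product of signs = 1
(16/67) = 1

1


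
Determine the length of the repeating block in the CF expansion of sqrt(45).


Run the CF algorithm for sqrt(45).
a_0 = floor(sqrt(45)) = 6; set m_0=0, q_0=1.
Recurrence: m' = q*a - m,  q' = (d - m'^2)/q,  a' = floor((a_0 + m')/q').
  step 1: m=6, q=9, a=1
  step 2: m=3, q=4, a=2
  step 3: m=5, q=5, a=2
  step 4: m=5, q=4, a=2
  step 5: m=3, q=9, a=1
  step 6: m=6, q=1, a=12
a_6 = 2*a_0 = 12, so the period closes here.
sqrt(45) = [6; 1, 2, 2, 2, 1, 12]
Period length = 6

6
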